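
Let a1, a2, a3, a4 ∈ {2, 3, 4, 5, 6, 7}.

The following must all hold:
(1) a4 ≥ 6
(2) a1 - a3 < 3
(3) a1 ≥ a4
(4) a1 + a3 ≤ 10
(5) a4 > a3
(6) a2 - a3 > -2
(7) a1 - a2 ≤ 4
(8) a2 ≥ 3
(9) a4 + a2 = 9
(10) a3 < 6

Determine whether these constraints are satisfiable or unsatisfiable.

Satisfiable

One satisfying assignment is a1 = 6, a2 = 3, a3 = 4, a4 = 6.
For the less obvious constraints — constraint 2: a1 - a3 = 2; constraint 4: a1 + a3 = 10 — and the others hold by inspection.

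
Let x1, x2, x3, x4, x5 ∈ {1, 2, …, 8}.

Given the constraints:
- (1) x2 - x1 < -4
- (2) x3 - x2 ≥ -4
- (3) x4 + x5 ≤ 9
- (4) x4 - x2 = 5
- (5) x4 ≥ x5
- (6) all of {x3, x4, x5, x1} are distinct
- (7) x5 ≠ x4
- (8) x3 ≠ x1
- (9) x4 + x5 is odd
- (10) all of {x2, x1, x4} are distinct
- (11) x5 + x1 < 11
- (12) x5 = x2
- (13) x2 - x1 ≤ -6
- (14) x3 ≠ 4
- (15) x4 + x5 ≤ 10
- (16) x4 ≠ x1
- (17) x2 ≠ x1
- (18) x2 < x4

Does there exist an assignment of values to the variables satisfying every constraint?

Satisfiable

Try x1 = 8, x2 = 2, x3 = 1, x4 = 7, x5 = 2.
Check constraint 1: x2 - x1 = -6; constraint 2: x3 - x2 = -1. The remaining constraints are straightforward to verify.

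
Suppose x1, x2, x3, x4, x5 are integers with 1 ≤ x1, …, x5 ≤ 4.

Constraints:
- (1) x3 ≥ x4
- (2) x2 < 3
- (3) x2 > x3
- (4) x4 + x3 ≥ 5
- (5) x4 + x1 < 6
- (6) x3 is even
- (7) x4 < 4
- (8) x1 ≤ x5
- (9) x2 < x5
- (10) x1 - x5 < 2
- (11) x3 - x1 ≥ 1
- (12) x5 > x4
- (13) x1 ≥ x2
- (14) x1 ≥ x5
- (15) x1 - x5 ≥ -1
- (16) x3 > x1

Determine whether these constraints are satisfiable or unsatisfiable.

Constraints 3, 9, 14, and 16 give x3 < x2, x2 < x5, x5 ≤ x1, x1 < x3. Chaining: x3 < x2 < x5 ≤ x1 < x3, which forces x3 < x3 — impossible.

Unsatisfiable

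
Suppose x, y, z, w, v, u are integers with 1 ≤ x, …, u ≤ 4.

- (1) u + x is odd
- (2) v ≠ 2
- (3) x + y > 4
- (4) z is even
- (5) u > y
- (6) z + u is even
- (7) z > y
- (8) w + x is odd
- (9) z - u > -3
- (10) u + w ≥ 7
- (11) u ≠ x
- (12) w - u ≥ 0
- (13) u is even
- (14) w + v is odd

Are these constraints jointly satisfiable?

One satisfying assignment is x = 3, y = 2, z = 4, w = 4, v = 1, u = 4.
For the less obvious constraints — constraint 3: x + y = 5; constraint 9: z - u = 0 — and the others hold by inspection.

Satisfiable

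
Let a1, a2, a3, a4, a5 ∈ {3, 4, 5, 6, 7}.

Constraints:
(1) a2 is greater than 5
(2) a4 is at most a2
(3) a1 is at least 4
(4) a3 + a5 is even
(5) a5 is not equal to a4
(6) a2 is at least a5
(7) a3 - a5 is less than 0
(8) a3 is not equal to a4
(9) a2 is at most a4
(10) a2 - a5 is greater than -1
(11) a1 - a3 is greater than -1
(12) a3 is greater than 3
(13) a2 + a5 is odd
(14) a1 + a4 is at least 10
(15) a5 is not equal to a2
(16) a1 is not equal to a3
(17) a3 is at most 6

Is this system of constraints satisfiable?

Satisfiable

One satisfying assignment is a1 = 5, a2 = 7, a3 = 4, a4 = 7, a5 = 6.
For the less obvious constraints — constraint 7: a3 - a5 = -2; constraint 10: a2 - a5 = 1 — and the others hold by inspection.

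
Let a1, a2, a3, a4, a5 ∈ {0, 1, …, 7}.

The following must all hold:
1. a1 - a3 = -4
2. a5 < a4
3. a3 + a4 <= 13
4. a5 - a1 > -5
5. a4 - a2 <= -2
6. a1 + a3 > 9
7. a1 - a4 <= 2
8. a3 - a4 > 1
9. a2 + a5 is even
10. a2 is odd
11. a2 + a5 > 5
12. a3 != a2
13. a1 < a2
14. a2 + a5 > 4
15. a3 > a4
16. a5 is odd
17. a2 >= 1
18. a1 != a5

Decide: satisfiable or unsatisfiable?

Setting (a1, a2, a3, a4, a5) = (3, 5, 7, 3, 1) satisfies everything: constraint 1: a1 - a3 = -4; constraint 3: a3 + a4 = 10, and the others follow.

Satisfiable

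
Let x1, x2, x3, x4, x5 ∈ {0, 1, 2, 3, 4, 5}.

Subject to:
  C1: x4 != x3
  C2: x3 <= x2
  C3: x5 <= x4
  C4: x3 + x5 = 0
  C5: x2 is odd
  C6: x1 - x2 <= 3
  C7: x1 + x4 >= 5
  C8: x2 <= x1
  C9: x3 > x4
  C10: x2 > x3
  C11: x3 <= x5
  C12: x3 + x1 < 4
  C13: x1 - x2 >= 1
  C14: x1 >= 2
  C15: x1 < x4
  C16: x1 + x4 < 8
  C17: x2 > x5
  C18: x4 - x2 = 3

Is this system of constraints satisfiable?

Constraints 8, 9, 11, 15, and 17 give x5 < x2, x2 ≤ x1, x1 < x4, x4 < x3, x3 ≤ x5. Chaining: x5 < x2 ≤ x1 < x4 < x3 ≤ x5, which forces x5 < x5 — impossible.

Unsatisfiable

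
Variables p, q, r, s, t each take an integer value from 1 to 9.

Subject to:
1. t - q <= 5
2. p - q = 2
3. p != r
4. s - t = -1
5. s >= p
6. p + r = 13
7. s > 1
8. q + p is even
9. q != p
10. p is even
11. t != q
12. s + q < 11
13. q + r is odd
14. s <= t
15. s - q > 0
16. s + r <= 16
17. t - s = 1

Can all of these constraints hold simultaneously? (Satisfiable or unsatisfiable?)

Satisfiable

Take p = 6, q = 4, r = 7, s = 6, t = 7. Then constraint 1: t - q = 3; constraint 2: p - q = 2; constraint 4: s - t = -1, and every other listed constraint is also met.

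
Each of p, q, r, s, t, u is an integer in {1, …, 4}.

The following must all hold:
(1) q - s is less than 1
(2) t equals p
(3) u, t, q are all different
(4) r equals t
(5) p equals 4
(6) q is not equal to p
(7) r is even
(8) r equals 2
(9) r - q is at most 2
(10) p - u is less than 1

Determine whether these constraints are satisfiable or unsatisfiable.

Constraint 8 fixes r = 2 and constraint 5 fixes p = 4. Constraints 2 and 4 give r = t = p, so r = p. But 2 ≠ 4 — contradiction.

Unsatisfiable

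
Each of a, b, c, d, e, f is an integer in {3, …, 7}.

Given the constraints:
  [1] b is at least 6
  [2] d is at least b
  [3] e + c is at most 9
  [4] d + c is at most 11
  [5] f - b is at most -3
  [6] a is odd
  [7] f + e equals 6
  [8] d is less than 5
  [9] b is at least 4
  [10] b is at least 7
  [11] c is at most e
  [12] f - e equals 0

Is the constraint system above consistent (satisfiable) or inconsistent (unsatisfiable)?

Unsatisfiable

From constraints 2 and 10: d ≥ b and b ≥ 7, so d ≥ 7. From constraint 8: d ≤ 4. But 4 < 7, so no value of d works.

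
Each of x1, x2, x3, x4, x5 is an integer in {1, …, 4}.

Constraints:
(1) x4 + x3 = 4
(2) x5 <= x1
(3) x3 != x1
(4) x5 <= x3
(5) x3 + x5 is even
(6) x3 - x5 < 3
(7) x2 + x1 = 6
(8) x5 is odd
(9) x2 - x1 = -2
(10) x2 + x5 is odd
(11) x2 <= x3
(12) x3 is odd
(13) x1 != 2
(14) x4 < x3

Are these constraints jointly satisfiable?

Satisfiable

One satisfying assignment is x1 = 4, x2 = 2, x3 = 3, x4 = 1, x5 = 1.
For the less obvious constraints — constraint 1: x4 + x3 = 4; constraint 6: x3 - x5 = 2; constraint 7: x2 + x1 = 6 — and the others hold by inspection.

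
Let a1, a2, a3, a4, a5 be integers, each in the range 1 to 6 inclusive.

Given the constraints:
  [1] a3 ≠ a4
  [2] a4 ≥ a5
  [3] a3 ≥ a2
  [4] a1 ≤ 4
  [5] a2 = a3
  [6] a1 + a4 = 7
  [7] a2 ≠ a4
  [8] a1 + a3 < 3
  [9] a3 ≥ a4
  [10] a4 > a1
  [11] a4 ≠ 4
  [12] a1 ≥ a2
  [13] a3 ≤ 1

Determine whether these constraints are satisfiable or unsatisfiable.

From constraint 4: a1 ≤ 4. From constraints 9 and 13: a4 ≤ a3 ≤ 1. Hence a1 + a4 ≤ 5. But constraint 6 requires a1 + a4 = 7, and 7 > 5. Contradiction.

Unsatisfiable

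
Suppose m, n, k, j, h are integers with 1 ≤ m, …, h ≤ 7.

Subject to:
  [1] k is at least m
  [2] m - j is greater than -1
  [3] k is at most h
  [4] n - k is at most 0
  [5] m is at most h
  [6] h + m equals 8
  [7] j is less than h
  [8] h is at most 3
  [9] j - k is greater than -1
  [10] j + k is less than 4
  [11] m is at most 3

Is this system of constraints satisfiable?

From constraint 8: h ≤ 3. From constraint 11: m ≤ 3. Hence h + m ≤ 6. But constraint 6 requires h + m = 8, and 8 > 6. Contradiction.

Unsatisfiable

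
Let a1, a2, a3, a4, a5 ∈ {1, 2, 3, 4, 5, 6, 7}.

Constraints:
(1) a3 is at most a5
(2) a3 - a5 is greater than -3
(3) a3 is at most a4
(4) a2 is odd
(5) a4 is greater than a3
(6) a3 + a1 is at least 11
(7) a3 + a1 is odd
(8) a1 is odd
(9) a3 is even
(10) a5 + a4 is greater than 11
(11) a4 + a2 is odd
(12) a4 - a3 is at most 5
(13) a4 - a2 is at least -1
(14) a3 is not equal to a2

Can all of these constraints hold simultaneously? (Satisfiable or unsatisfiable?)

Satisfiable

One satisfying assignment is a1 = 7, a2 = 7, a3 = 4, a4 = 6, a5 = 6.
For the less obvious constraints — constraint 2: a3 - a5 = -2; constraint 6: a3 + a1 = 11; constraint 10: a5 + a4 = 12 — and the others hold by inspection.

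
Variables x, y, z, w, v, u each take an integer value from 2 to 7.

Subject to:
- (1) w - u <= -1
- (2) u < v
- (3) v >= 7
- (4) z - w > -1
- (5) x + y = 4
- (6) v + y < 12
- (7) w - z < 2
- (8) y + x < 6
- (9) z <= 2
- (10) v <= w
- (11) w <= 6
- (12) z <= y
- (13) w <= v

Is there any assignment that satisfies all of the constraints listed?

From constraint 3: v ≥ 7. From constraints 10 and 11: v ≤ w and w ≤ 6, so v ≤ 6. But 6 < 7, so no value of v works.

Unsatisfiable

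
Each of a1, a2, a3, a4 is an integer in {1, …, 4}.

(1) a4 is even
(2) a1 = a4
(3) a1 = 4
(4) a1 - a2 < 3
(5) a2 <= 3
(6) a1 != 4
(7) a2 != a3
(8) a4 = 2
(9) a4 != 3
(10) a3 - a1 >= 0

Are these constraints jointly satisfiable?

Unsatisfiable

Constraint 3 fixes a1 = 4 and constraint 8 fixes a4 = 2, but constraint 2 requires a1 = a4. Since 4 ≠ 2, contradiction.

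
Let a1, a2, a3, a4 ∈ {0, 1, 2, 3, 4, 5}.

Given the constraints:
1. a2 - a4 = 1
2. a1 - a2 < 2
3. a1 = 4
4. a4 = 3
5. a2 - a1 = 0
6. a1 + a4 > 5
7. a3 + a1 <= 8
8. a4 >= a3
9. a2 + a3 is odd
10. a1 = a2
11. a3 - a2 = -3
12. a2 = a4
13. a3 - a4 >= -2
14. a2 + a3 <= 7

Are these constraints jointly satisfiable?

Unsatisfiable

Constraint 3 fixes a1 = 4 and constraint 4 fixes a4 = 3. Constraints 10 and 12 give a1 = a2 = a4, so a1 = a4. But 4 ≠ 3 — contradiction.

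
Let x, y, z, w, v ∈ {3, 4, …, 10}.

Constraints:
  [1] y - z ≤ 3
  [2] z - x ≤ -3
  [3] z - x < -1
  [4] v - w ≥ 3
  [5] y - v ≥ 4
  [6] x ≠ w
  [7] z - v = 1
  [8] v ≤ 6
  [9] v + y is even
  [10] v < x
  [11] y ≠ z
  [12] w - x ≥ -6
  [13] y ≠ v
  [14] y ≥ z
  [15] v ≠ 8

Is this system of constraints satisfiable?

Unsatisfiable

Constraints 1, 2, 4, 5, and 12 give y − v ≥ 4, v − w ≥ 3, w − x ≥ -6, x − z ≥ 3, z − y ≥ -3.
Adding all 5 inequalities: the left sides telescope to 0, and the right sides sum to 4 + 3 + (-6) + 3 + (-3) = 1. So 0 ≥ 1, which is false.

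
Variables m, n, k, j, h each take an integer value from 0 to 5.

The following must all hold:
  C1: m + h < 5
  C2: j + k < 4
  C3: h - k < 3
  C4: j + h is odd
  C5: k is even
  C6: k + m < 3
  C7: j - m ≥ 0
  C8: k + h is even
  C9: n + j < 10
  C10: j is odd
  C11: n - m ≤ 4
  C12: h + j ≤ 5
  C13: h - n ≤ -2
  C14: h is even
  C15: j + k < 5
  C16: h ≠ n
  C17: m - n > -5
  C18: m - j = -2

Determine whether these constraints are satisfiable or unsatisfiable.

Satisfiable

Take m = 1, n = 4, k = 0, j = 3, h = 2. Then constraint 1: m + h = 3; constraint 2: j + k = 3, and every other listed constraint is also met.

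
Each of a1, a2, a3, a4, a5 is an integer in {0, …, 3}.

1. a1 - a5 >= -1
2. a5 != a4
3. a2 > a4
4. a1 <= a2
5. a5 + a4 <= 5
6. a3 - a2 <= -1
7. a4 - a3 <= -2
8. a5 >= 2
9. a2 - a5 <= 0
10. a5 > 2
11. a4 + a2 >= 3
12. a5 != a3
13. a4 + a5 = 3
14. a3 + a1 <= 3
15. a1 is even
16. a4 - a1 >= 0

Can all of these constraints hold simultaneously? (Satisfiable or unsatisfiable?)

Unsatisfiable

Constraints 1, 6, 7, 9, and 16 give a2 − a3 ≥ 1, a3 − a4 ≥ 2, a4 − a1 ≥ 0, a1 − a5 ≥ -1, a5 − a2 ≥ 0.
Adding all 5 inequalities: the left sides telescope to 0, and the right sides sum to 1 + 2 + 0 + (-1) + 0 = 2. So 0 ≥ 2, which is false.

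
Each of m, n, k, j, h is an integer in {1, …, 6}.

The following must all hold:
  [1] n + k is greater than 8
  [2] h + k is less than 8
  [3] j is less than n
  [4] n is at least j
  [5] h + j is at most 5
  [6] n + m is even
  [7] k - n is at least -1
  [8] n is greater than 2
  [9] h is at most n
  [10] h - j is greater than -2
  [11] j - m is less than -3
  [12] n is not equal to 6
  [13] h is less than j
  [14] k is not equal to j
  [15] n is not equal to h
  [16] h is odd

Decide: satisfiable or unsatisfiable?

The assignment m = 6, n = 4, k = 5, j = 2, h = 1 works:
  constraint 1 holds since n + k = 9.
  constraint 2 holds since h + k = 6.
The rest check out directly.

Satisfiable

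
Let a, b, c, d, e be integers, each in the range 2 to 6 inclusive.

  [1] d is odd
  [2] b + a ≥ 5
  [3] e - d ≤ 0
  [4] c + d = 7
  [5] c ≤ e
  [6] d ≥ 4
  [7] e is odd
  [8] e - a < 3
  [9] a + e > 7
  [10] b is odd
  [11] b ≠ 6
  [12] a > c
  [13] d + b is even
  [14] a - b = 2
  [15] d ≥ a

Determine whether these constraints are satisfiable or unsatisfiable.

Try a = 5, b = 3, c = 2, d = 5, e = 5.
Check constraint 2: b + a = 8; constraint 3: e - d = 0. The remaining constraints are straightforward to verify.

Satisfiable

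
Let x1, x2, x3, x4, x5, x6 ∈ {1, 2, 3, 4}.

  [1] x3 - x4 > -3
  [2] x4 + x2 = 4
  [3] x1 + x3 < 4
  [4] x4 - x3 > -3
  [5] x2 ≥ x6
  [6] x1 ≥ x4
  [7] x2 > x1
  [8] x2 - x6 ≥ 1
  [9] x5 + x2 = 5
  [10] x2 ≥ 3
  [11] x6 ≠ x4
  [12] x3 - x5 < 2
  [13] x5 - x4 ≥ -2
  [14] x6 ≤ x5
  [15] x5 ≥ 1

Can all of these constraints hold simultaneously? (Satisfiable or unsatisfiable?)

One satisfying assignment is x1 = 1, x2 = 3, x3 = 1, x4 = 1, x5 = 2, x6 = 2.
For the less obvious constraints — constraint 1: x3 - x4 = 0; constraint 2: x4 + x2 = 4; constraint 3: x1 + x3 = 2 — and the others hold by inspection.

Satisfiable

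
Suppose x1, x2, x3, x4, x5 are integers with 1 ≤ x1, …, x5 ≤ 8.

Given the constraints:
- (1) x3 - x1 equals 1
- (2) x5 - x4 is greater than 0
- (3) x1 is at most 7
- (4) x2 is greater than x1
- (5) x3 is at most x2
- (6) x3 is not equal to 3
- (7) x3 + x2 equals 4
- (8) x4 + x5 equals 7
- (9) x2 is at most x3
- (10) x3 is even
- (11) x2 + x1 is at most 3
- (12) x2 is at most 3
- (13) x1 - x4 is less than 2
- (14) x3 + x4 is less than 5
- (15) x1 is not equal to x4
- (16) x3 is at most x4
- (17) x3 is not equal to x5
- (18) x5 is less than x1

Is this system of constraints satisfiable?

Constraints 2, 4, 9, 16, and 18 give x1 < x2, x2 ≤ x3, x3 ≤ x4, x4 < x5, x5 < x1. Chaining: x1 < x2 ≤ x3 ≤ x4 < x5 < x1, which forces x1 < x1 — impossible.

Unsatisfiable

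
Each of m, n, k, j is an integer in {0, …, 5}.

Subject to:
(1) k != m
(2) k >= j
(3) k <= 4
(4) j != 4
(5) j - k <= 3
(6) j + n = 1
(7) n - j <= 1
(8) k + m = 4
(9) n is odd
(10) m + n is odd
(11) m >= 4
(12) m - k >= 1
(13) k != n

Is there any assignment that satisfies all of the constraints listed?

One satisfying assignment is m = 4, n = 1, k = 0, j = 0.
For the less obvious constraints — constraint 5: j - k = 0; constraint 6: j + n = 1; constraint 7: n - j = 1 — and the others hold by inspection.

Satisfiable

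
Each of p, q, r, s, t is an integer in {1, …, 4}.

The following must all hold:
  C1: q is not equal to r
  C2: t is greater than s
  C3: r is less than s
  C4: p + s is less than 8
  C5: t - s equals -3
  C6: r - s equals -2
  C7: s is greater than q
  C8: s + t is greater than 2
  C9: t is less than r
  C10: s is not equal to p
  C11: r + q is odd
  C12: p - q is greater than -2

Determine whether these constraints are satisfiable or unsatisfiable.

Unsatisfiable

Constraints 2, 3, and 9 give t < r, r < s, s < t. Chaining: t < r < s < t, which forces t < t — impossible.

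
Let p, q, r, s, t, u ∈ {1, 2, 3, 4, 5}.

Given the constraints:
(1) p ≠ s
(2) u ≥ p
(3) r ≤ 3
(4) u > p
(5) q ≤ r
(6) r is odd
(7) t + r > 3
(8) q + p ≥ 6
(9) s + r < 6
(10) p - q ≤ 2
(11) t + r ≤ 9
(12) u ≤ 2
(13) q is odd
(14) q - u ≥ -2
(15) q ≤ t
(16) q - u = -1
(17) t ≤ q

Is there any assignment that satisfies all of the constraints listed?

From constraints 3 and 5: q ≤ r ≤ 3. From constraints 2 and 12: p ≤ u ≤ 2. Hence q + p ≤ 5. But constraint 8 requires q + p ≥ 6, and 6 > 5. Contradiction.

Unsatisfiable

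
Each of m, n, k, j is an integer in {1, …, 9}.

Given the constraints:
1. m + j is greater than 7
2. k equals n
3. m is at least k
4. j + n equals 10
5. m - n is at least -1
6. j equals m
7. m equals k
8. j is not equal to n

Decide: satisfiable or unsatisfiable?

Unsatisfiable

From constraints 2, 6, and 7, j = m = k = n, so j = n. But constraint 8 says j ≠ n. Contradiction.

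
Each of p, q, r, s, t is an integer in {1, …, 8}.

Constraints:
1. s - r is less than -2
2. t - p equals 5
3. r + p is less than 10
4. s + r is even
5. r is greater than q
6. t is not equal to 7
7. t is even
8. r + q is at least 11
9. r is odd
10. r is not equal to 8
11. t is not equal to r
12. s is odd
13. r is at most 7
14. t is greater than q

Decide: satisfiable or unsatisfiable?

Satisfiable

One satisfying assignment is p = 1, q = 5, r = 7, s = 3, t = 6.
For the less obvious constraints — constraint 1: s - r = -4; constraint 2: t - p = 5; constraint 3: r + p = 8 — and the others hold by inspection.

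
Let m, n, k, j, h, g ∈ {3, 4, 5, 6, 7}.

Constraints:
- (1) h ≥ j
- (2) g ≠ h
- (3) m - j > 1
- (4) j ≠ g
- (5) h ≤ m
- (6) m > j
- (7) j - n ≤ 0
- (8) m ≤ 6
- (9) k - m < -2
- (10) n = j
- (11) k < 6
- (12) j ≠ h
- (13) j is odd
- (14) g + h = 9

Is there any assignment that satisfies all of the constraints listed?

Setting (m, n, k, j, h, g) = (6, 3, 3, 3, 4, 5) satisfies everything: constraint 3: m - j = 3; constraint 7: j - n = 0, and the others follow.

Satisfiable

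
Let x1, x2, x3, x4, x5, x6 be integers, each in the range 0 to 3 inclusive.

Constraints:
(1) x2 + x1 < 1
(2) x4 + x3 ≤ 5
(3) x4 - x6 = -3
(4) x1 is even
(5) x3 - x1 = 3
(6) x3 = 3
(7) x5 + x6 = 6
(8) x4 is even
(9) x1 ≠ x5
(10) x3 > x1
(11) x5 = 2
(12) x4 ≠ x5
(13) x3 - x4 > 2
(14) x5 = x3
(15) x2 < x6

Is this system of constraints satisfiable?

Unsatisfiable

Constraint 11 fixes x5 = 2 and constraint 6 fixes x3 = 3, but constraint 14 requires x5 = x3. Since 2 ≠ 3, contradiction.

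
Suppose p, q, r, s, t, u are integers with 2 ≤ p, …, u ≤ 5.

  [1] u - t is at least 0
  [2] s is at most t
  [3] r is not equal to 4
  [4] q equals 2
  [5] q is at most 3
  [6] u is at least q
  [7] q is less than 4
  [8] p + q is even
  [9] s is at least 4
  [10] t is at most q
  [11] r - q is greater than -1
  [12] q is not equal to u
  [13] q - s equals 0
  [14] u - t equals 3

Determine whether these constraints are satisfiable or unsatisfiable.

From constraints 2 and 9: t ≥ s and s ≥ 4, so t ≥ 4. From constraints 5 and 10: t ≤ q and q ≤ 3, so t ≤ 3. But 3 < 4, so no value of t works.

Unsatisfiable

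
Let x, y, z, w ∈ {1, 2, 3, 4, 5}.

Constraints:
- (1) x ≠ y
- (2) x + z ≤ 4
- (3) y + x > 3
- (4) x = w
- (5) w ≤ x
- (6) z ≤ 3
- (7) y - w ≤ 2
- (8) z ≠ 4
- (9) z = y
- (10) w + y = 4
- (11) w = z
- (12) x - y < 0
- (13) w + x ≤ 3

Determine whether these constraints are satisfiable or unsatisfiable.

From constraints 4, 9, and 11, x = w = z = y, so x = y. But constraint 1 says x ≠ y. Contradiction.

Unsatisfiable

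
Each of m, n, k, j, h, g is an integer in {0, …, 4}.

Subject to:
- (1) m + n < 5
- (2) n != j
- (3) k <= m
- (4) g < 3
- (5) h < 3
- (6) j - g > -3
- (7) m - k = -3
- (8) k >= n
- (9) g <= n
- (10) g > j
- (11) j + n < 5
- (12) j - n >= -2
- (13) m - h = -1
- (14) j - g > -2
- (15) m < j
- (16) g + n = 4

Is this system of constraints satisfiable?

Constraints 3, 8, 9, 10, and 15 give n ≤ k, k ≤ m, m < j, j < g, g ≤ n. Chaining: n ≤ k ≤ m < j < g ≤ n, which forces n < n — impossible.

Unsatisfiable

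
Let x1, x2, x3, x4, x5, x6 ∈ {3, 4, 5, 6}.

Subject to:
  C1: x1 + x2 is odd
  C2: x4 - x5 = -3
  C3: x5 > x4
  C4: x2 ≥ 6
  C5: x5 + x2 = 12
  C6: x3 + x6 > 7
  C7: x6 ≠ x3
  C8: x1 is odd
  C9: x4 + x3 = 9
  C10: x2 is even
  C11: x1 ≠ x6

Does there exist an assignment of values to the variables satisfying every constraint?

Setting (x1, x2, x3, x4, x5, x6) = (5, 6, 6, 3, 6, 4) satisfies everything: constraint 2: x4 - x5 = -3; constraint 5: x5 + x2 = 12, and the others follow.

Satisfiable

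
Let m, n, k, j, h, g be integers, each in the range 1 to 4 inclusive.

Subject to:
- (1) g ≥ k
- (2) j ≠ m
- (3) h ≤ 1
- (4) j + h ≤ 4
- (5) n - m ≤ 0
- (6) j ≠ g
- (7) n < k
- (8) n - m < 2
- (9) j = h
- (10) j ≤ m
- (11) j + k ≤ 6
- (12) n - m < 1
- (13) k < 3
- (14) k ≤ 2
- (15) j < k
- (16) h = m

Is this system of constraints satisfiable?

From constraints 9 and 16, j = h = m, so j = m. But constraint 2 says j ≠ m. Contradiction.

Unsatisfiable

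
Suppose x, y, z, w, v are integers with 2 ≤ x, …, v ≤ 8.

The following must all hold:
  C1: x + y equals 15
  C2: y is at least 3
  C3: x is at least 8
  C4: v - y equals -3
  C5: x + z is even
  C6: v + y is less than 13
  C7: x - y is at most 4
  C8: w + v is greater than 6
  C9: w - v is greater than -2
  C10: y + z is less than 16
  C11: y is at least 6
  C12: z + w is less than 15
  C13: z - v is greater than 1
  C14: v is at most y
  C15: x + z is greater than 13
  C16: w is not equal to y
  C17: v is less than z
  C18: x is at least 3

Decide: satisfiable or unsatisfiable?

One satisfying assignment is x = 8, y = 7, z = 8, w = 5, v = 4.
For the less obvious constraints — constraint 1: x + y = 15; constraint 4: v - y = -3 — and the others hold by inspection.

Satisfiable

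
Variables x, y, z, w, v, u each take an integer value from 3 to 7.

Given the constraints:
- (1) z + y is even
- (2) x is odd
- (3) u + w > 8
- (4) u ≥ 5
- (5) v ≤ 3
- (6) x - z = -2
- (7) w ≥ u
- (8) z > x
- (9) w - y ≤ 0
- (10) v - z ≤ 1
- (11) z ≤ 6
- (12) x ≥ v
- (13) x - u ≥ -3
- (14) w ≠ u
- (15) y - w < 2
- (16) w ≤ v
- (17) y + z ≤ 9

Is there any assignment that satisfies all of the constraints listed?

Unsatisfiable

From constraints 4 and 7: w ≥ u and u ≥ 5, so w ≥ 5. From constraints 5 and 16: w ≤ v and v ≤ 3, so w ≤ 3. But 3 < 5, so no value of w works.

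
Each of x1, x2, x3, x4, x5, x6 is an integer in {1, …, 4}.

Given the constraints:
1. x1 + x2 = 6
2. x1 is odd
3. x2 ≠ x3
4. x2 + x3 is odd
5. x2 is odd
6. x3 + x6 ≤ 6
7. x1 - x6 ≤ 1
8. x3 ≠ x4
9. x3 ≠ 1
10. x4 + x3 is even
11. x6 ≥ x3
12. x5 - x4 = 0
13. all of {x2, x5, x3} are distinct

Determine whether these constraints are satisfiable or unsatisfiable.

Satisfiable

One satisfying assignment is x1 = 3, x2 = 3, x3 = 2, x4 = 4, x5 = 4, x6 = 4.
For the less obvious constraints — constraint 1: x1 + x2 = 6; constraint 6: x3 + x6 = 6 — and the others hold by inspection.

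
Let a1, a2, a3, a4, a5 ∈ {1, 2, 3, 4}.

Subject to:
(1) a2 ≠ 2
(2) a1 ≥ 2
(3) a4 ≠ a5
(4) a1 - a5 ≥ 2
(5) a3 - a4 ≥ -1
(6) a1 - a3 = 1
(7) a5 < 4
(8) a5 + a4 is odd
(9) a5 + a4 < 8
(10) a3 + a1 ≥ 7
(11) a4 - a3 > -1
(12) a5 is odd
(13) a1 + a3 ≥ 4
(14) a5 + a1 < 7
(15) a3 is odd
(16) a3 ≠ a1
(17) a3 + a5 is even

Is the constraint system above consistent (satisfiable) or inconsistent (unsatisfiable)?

Take a1 = 4, a2 = 4, a3 = 3, a4 = 4, a5 = 1. Then constraint 4: a1 - a5 = 3; constraint 5: a3 - a4 = -1, and every other listed constraint is also met.

Satisfiable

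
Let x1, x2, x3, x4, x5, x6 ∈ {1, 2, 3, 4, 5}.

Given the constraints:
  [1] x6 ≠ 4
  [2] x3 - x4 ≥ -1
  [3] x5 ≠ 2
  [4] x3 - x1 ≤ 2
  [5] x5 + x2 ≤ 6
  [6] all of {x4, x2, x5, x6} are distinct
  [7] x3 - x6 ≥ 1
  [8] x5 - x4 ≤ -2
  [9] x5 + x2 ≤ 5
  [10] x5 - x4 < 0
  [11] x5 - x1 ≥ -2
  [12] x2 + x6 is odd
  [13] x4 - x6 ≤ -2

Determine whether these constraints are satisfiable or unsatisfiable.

Constraints 4, 7, 8, 11, and 13 give x1 − x3 ≥ -2, x3 − x6 ≥ 1, x6 − x4 ≥ 2, x4 − x5 ≥ 2, x5 − x1 ≥ -2.
Adding all 5 inequalities: the left sides telescope to 0, and the right sides sum to (-2) + 1 + 2 + 2 + (-2) = 1. So 0 ≥ 1, which is false.

Unsatisfiable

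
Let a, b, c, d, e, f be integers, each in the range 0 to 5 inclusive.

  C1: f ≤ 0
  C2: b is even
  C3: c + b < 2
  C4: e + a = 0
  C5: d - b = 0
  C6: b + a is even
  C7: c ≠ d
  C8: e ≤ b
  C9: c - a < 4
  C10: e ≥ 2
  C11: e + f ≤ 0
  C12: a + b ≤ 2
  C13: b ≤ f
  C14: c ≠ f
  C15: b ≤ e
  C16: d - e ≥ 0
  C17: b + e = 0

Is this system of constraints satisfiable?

Unsatisfiable

From constraints 8 and 10: b ≥ e and e ≥ 2, so b ≥ 2. From constraints 1 and 13: b ≤ f and f ≤ 0, so b ≤ 0. But 0 < 2, so no value of b works.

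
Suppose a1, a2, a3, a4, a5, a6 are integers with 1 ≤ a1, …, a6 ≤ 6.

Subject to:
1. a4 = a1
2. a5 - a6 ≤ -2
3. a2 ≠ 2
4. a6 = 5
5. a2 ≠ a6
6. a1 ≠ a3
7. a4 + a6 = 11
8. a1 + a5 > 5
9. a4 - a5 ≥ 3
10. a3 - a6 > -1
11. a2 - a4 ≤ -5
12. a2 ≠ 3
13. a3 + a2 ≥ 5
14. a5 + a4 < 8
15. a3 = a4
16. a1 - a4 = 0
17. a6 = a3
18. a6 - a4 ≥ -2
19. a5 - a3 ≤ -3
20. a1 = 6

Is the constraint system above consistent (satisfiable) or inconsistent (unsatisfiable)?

Constraint 4 fixes a6 = 5 and constraint 20 fixes a1 = 6. Constraints 1, 15, and 17 give a6 = a3 = a4 = a1, so a6 = a1. But 5 ≠ 6 — contradiction.

Unsatisfiable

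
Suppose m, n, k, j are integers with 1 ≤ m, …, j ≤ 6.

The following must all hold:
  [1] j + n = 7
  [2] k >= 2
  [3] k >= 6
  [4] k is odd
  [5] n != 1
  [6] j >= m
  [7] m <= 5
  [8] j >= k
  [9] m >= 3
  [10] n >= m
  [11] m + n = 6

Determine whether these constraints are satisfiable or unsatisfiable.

Unsatisfiable

From constraints 3 and 8: j ≥ k ≥ 6. From constraints 9 and 10: n ≥ m ≥ 3. Hence j + n ≥ 9. But constraint 1 requires j + n = 7, and 7 < 9. Contradiction.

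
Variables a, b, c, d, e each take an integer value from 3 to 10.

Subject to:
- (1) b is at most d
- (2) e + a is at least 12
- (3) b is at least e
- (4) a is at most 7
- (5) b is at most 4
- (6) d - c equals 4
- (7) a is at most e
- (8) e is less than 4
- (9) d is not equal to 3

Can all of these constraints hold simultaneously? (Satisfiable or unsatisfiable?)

From constraints 3 and 5: e ≤ b ≤ 4. From constraint 4: a ≤ 7. Hence e + a ≤ 11. But constraint 2 requires e + a ≥ 12, and 12 > 11. Contradiction.

Unsatisfiable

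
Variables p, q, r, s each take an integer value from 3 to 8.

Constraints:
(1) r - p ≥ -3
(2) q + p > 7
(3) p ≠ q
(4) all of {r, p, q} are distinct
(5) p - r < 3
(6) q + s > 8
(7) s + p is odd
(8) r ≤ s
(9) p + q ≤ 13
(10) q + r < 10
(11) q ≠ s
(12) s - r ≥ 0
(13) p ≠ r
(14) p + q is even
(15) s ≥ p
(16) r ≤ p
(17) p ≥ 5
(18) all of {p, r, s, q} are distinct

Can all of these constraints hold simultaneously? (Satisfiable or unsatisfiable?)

The assignment p = 7, q = 3, r = 5, s = 8 works:
  constraint 1 holds since r - p = -2.
  constraint 2 holds since q + p = 10.
  constraint 5 holds since p - r = 2.
The rest check out directly.

Satisfiable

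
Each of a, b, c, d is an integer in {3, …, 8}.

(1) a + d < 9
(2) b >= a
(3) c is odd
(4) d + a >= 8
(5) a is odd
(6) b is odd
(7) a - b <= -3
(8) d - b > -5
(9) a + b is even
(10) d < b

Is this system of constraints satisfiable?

Try a = 3, b = 7, c = 3, d = 5.
Check constraint 1: a + d = 8; constraint 4: d + a = 8. The remaining constraints are straightforward to verify.

Satisfiable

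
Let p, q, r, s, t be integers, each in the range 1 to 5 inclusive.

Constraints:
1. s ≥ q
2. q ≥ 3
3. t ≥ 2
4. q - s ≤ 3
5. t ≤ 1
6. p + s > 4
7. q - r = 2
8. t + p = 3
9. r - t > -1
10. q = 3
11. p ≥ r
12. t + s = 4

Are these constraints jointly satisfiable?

From constraint 3: t ≥ 2. From constraints 1 and 2: s ≥ q ≥ 3. Hence t + s ≥ 5. But constraint 12 requires t + s = 4, and 4 < 5. Contradiction.

Unsatisfiable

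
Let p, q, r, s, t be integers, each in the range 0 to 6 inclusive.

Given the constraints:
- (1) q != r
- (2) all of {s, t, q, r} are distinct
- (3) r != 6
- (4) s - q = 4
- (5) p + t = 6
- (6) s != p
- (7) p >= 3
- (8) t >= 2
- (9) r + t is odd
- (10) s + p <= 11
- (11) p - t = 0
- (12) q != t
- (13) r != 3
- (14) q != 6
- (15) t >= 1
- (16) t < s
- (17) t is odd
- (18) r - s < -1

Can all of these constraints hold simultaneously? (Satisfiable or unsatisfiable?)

Satisfiable

One satisfying assignment is p = 3, q = 2, r = 4, s = 6, t = 3.
For the less obvious constraints — constraint 4: s - q = 4; constraint 5: p + t = 6; constraint 10: s + p = 9 — and the others hold by inspection.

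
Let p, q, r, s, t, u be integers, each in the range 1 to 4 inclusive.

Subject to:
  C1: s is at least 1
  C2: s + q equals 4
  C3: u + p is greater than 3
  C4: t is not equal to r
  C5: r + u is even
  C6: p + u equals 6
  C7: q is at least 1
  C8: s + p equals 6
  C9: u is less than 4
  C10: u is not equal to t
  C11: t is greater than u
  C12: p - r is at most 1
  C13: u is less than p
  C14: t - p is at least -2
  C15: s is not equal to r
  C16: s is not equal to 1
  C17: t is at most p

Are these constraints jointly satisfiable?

Satisfiable

Setting (p, q, r, s, t, u) = (4, 2, 4, 2, 3, 2) satisfies everything: constraint 2: s + q = 4; constraint 3: u + p = 6, and the others follow.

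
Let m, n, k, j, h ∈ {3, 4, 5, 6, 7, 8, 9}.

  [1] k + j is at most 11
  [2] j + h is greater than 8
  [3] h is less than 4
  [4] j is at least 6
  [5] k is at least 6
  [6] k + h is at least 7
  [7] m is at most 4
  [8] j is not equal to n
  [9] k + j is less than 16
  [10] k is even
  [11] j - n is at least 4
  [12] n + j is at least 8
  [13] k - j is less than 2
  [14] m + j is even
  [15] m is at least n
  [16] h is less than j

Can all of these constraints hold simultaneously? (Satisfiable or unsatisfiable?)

From constraint 5: k ≥ 6. From constraint 4: j ≥ 6. Hence k + j ≥ 12. But constraint 1 requires k + j ≤ 11, and 11 < 12. Contradiction.

Unsatisfiable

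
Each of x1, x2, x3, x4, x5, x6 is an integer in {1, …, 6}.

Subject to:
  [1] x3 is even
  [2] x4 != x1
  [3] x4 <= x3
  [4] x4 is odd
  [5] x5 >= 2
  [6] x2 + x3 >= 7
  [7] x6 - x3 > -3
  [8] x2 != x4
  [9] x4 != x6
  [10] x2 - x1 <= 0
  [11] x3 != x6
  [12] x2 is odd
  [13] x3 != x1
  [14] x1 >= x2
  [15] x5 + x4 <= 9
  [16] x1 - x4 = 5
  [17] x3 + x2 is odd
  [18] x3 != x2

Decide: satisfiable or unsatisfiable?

Satisfiable

Try x1 = 6, x2 = 3, x3 = 4, x4 = 1, x5 = 5, x6 = 2.
Check constraint 6: x2 + x3 = 7; constraint 7: x6 - x3 = -2; constraint 10: x2 - x1 = -3. The remaining constraints are straightforward to verify.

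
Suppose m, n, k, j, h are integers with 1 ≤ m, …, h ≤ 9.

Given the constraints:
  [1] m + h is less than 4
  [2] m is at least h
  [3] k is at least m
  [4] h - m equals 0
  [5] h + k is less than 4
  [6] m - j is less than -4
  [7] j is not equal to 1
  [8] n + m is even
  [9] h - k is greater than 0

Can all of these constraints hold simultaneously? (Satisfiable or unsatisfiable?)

Unsatisfiable

Constraints 2, 3, and 9 give m ≤ k, k < h, h ≤ m. Chaining: m ≤ k < h ≤ m, which forces m < m — impossible.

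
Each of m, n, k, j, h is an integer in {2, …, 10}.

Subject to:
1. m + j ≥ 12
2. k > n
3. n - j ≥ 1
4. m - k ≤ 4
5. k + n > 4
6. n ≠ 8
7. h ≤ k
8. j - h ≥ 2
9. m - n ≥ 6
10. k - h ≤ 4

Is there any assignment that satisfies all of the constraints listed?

Constraints 3, 4, 8, 9, and 10 give h − k ≥ -4, k − m ≥ -4, m − n ≥ 6, n − j ≥ 1, j − h ≥ 2.
Adding all 5 inequalities: the left sides telescope to 0, and the right sides sum to (-4) + (-4) + 6 + 1 + 2 = 1. So 0 ≥ 1, which is false.

Unsatisfiable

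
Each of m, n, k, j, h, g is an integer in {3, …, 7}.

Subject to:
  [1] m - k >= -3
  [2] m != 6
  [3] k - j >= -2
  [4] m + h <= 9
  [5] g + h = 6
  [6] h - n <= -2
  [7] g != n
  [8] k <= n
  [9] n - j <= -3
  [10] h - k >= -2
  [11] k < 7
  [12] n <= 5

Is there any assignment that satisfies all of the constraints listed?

Unsatisfiable

Constraints 3, 6, 9, and 10 give n − h ≥ 2, h − k ≥ -2, k − j ≥ -2, j − n ≥ 3.
Adding all 4 inequalities: the left sides telescope to 0, and the right sides sum to 2 + (-2) + (-2) + 3 = 1. So 0 ≥ 1, which is false.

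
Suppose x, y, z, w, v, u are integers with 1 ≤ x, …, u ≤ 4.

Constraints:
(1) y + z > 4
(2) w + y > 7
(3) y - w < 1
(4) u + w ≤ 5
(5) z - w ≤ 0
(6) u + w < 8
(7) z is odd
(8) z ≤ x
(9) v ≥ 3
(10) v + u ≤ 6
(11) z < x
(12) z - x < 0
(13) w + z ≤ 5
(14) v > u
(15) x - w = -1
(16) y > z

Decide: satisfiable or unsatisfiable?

The assignment x = 3, y = 4, z = 1, w = 4, v = 3, u = 1 works:
  constraint 1 holds since y + z = 5.
  constraint 2 holds since w + y = 8.
The rest check out directly.

Satisfiable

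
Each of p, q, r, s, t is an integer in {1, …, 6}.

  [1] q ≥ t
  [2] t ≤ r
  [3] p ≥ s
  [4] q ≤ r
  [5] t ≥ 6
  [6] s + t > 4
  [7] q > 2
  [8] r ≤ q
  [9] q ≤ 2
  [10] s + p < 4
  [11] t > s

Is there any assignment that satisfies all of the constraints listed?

Unsatisfiable

From constraints 2 and 5: r ≥ t and t ≥ 6, so r ≥ 6. From constraints 8 and 9: r ≤ q and q ≤ 2, so r ≤ 2. But 2 < 6, so no value of r works.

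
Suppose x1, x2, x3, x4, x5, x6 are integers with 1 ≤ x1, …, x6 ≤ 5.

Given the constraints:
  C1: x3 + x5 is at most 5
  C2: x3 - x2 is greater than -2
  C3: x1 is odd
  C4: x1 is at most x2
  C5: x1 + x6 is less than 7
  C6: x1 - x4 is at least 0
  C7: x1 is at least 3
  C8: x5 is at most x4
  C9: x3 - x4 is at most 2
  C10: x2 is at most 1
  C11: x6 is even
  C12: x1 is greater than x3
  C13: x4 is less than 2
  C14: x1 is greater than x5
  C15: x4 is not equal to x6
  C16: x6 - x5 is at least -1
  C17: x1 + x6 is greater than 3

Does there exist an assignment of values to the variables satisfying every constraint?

From constraint 7: x1 ≥ 3. From constraints 4 and 10: x1 ≤ x2 and x2 ≤ 1, so x1 ≤ 1. But 1 < 3, so no value of x1 works.

Unsatisfiable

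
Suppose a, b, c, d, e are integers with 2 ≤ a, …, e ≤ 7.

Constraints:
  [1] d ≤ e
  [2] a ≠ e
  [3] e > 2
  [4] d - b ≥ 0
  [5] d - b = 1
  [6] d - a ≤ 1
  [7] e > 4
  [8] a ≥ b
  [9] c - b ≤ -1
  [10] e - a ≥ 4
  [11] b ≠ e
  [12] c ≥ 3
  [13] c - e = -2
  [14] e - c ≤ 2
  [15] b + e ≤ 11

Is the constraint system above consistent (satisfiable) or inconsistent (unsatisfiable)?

Constraints 4, 6, 9, 10, and 14 give c − e ≥ -2, e − a ≥ 4, a − d ≥ -1, d − b ≥ 0, b − c ≥ 1.
Adding all 5 inequalities: the left sides telescope to 0, and the right sides sum to (-2) + 4 + (-1) + 0 + 1 = 2. So 0 ≥ 2, which is false.

Unsatisfiable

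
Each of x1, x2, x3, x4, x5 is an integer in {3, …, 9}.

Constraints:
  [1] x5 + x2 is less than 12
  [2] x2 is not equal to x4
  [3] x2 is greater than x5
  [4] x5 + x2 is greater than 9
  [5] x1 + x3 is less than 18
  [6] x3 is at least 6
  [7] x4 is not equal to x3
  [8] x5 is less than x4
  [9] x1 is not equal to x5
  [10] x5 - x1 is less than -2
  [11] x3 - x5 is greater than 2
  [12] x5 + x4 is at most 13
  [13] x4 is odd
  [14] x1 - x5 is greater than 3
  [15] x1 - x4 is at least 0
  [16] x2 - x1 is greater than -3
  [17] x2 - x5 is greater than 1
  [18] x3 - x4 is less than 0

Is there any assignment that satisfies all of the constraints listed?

Try x1 = 9, x2 = 7, x3 = 7, x4 = 9, x5 = 4.
Check constraint 1: x5 + x2 = 11; constraint 4: x5 + x2 = 11. The remaining constraints are straightforward to verify.

Satisfiable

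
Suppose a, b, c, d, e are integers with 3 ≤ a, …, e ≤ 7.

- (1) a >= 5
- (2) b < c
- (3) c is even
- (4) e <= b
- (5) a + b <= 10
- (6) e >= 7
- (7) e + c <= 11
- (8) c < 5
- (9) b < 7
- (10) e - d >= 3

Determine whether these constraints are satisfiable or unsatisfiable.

From constraint 1: a ≥ 5. From constraints 4 and 6: b ≥ e ≥ 7. Hence a + b ≥ 12. But constraint 5 requires a + b ≤ 10, and 10 < 12. Contradiction.

Unsatisfiable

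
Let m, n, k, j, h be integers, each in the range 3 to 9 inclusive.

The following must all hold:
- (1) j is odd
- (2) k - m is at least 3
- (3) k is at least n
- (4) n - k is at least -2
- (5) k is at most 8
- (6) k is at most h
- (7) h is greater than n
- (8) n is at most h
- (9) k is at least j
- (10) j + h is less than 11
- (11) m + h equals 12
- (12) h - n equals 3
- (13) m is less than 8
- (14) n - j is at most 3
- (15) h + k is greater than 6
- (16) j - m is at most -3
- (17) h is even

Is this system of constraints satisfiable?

Unsatisfiable

Constraints 2, 4, 14, and 16 give k − m ≥ 3, m − j ≥ 3, j − n ≥ -3, n − k ≥ -2.
Adding all 4 inequalities: the left sides telescope to 0, and the right sides sum to 3 + 3 + (-3) + (-2) = 1. So 0 ≥ 1, which is false.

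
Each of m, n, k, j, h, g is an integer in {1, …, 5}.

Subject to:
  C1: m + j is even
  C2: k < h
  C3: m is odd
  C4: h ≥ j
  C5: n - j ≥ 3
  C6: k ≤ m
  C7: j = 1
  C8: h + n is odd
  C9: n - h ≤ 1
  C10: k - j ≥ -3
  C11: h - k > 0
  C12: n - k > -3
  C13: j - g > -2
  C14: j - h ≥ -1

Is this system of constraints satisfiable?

Unsatisfiable

Constraints 5, 9, and 14 give n − j ≥ 3, j − h ≥ -1, h − n ≥ -1.
Adding all 3 inequalities: the left sides telescope to 0, and the right sides sum to 3 + (-1) + (-1) = 1. So 0 ≥ 1, which is false.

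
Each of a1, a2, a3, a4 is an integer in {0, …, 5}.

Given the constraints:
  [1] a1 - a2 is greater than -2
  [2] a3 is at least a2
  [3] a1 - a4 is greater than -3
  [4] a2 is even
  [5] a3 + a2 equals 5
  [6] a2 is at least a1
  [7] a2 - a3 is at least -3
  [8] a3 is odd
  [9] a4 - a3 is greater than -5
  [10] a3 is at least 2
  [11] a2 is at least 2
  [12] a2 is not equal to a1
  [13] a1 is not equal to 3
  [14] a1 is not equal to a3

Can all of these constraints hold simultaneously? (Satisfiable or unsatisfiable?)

Satisfiable

Try a1 = 1, a2 = 2, a3 = 3, a4 = 1.
Check constraint 1: a1 - a2 = -1; constraint 3: a1 - a4 = 0. The remaining constraints are straightforward to verify.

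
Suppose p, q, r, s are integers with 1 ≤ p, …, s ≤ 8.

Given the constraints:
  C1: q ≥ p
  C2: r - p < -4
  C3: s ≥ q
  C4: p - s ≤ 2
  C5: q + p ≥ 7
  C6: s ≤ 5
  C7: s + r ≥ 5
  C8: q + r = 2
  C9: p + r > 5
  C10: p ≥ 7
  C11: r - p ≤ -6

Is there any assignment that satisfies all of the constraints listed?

Unsatisfiable

From constraints 1 and 10: q ≥ p and p ≥ 7, so q ≥ 7. From constraints 3 and 6: q ≤ s and s ≤ 5, so q ≤ 5. But 5 < 7, so no value of q works.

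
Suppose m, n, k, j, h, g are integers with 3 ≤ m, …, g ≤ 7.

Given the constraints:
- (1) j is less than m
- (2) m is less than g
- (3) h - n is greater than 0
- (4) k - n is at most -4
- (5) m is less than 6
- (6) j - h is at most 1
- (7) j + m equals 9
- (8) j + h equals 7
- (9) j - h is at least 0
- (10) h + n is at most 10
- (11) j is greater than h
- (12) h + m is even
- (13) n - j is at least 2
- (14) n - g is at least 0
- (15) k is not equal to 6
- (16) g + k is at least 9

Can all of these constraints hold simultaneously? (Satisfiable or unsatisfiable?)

Constraints 1, 2, 3, 11, and 14 give m < g, g ≤ n, n < h, h < j, j < m. Chaining: m < g ≤ n < h < j < m, which forces m < m — impossible.

Unsatisfiable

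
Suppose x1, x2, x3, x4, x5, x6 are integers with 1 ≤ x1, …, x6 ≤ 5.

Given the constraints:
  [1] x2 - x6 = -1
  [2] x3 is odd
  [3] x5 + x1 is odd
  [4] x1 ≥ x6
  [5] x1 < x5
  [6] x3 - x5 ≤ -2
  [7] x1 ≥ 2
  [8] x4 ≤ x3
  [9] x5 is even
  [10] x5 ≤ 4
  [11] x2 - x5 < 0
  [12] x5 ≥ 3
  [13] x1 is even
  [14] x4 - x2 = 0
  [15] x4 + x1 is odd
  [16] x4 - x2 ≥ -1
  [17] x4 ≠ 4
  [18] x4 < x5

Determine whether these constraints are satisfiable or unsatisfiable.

Constraint 9 makes x5 even and constraint 13 makes x1 even, so x5 + x1 must be even. Constraint 3 says x5 + x1 is odd — contradiction.

Unsatisfiable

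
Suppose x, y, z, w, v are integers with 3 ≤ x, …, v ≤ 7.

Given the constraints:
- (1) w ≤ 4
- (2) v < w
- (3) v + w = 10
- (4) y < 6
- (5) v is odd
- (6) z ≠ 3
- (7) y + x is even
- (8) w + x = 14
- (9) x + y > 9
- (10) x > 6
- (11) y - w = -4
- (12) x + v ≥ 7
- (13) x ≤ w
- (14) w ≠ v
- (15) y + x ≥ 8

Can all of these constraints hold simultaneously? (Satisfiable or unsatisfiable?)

From constraint 10: x ≥ 7. From constraints 1 and 13: x ≤ w and w ≤ 4, so x ≤ 4. But 4 < 7, so no value of x works.

Unsatisfiable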